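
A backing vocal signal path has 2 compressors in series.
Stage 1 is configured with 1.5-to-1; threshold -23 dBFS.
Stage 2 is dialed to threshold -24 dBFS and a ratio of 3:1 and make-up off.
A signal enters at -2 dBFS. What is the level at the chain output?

-19 dBFS

Stage 1: -2 dBFS is 21 dB over -23 dBFS; at 1.5:1 that becomes 14 dB over, giving -9 dBFS.
Stage 2: -9 dBFS is 15 dB over -24 dBFS; at 3:1 that becomes 5 dB over, giving -19 dBFS.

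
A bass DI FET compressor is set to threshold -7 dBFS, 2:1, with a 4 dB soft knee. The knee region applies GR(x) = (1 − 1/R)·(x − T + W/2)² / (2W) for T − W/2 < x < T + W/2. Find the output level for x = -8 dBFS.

-8.0625 dBFS

x − T + W/2 = -8 − (-7) + 2 = 1.
GR = (1 − 1/2) × 1² / 8 = 0.5 × 1 / 8 = 0.0625 dB.
Output = -8 − 0.0625 = -8.0625 dBFS.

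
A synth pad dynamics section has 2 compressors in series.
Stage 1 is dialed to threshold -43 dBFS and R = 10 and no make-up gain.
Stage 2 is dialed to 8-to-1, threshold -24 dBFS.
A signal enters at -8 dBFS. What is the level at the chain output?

Stage 1: overshoot 35 dB → 35/10 = 3.5 dB → -39.5 dBFS.
Stage 2: below threshold (-39.5 ≤ -24); passes unchanged; output -39.5 dBFS.

-39.5 dBFS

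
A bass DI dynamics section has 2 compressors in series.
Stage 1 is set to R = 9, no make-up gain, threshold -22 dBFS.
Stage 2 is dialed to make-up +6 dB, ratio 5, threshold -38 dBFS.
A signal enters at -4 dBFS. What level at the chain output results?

Stage 1: overshoot 18 dB → 18/9 = 2 dB → -20 dBFS.
Stage 2: 18 dB above -38 dBFS, reduced 5:1 to 3.6 dB above → -34.4 dBFS; +6 dB make-up → -28.4 dBFS.

-28.4 dBFS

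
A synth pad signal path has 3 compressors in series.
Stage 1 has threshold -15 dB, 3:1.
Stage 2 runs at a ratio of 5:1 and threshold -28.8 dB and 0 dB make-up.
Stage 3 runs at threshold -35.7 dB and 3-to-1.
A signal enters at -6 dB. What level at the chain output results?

-32.28 dB

Stage 1: 9 dB above -15 dB, reduced 3:1 to 3 dB above → -12 dB.
Stage 2: 16.8 dB above -28.8 dB, reduced 5:1 to 3.36 dB above → -25.44 dB.
Stage 3: overshoot 10.26 dB → 10.26/3 = 3.42 dB → -32.28 dB.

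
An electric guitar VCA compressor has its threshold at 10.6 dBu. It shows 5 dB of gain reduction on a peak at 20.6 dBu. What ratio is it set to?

Input overshoot = 20.6 − 10.6 = 10 dB.
Output overshoot = 10 − 5 = 5 dB.
Ratio = input overshoot / output overshoot = 10 / 5 = 2.

2:1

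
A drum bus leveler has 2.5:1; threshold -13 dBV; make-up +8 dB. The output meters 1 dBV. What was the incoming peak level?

Stripping the +8 dB make-up gives -7 dBV at the gain stage.
That's 6 dB above the -13 dBV threshold.
Before 2.5:1 compression the overshoot was 6 × 2.5 = 15 dB, so input = -13 + 15 = 2 dBV.

2 dBV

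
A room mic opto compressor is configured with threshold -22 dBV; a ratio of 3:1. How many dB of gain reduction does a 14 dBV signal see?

14 dBV exceeds the threshold by 36 dB.
At 3:1, output sits 36/3 = 12 dB above threshold.
GR = overshoot in − overshoot out = 36 − 12 = 24 dB.

24 dB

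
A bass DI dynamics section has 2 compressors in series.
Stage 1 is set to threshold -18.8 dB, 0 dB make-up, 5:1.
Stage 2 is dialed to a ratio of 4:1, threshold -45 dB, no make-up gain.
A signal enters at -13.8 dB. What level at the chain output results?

Stage 1: overshoot 5 dB → 5/5 = 1 dB → -17.8 dB.
Stage 2: -17.8 dB is 27.2 dB over -45 dB; at 4:1 that becomes 6.8 dB over, giving -38.2 dB.

-38.2 dB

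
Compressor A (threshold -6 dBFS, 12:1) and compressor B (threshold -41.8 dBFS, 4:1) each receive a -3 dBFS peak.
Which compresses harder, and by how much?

A: 3 dB over, compressed to 0.25 dB over, so 2.75 dB of GR.
B: 38.8 dB over, compressed to 9.7 dB over, so 29.1 dB of GR.
Difference: 26.35 dB in favour of B.

B, by 26.35 dB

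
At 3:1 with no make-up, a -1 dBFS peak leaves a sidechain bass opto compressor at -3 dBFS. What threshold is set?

-4 dBFS

Let T be the threshold. Output overshoot = (input overshoot)/R, so -3 − T = (-1 − T)/3.
3·(-3 − T) = -1 − T → 2·T = -9 − (-1) = -8.
T = -8/2 = -4 dBFS.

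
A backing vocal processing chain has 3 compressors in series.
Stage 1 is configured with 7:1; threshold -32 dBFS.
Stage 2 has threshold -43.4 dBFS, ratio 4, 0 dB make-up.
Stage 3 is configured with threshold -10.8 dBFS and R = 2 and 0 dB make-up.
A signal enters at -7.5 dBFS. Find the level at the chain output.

-39.675 dBFS

Stage 1: -7.5 dBFS is 24.5 dB over -32 dBFS; at 7:1 that becomes 3.5 dB over, giving -28.5 dBFS.
Stage 2: overshoot 14.9 dB → 14.9/4 = 3.725 dB → -39.675 dBFS.
Stage 3: below threshold (-39.675 ≤ -10.8); passes unchanged; output -39.675 dBFS.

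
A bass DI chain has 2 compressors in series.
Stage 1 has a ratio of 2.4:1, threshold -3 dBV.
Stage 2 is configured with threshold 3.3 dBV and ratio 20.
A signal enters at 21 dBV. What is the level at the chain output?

3.485 dBV

Stage 1: 21 dBV is 24 dB over -3 dBV; at 2.4:1 that becomes 10 dB over, giving 7 dBV.
Stage 2: 3.7 dB above 3.3 dBV, reduced 20:1 to 0.185 dB above → 3.485 dBV.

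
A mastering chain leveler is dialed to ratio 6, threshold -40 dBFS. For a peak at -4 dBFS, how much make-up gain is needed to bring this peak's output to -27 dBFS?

The peak compresses to -40 + 36/6 = -34 dBFS.
To reach -27 dBFS requires -27 − (-34) = 7 dB of make-up.

7 dB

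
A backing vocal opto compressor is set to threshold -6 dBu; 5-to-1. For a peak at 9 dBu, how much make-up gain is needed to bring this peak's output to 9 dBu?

Without make-up, output = threshold + overshoot/5 = -6 + 3 = -3 dBu.
Gap to target: 12 dB.

12 dB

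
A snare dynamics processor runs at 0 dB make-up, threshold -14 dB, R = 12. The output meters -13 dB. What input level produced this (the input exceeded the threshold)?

That's 1 dB above the -14 dB threshold.
Before 12:1 compression the overshoot was 1 × 12 = 12 dB, so input = -14 + 12 = -2 dB.

-2 dB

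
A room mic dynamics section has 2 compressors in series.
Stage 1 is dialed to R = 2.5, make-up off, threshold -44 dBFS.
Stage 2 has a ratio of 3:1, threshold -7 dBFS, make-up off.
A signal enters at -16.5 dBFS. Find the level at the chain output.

-33 dBFS

Stage 1: 27.5 dB above -44 dBFS, reduced 2.5:1 to 11 dB above → -33 dBFS.
Stage 2: below threshold (-33 ≤ -7); passes unchanged; output -33 dBFS.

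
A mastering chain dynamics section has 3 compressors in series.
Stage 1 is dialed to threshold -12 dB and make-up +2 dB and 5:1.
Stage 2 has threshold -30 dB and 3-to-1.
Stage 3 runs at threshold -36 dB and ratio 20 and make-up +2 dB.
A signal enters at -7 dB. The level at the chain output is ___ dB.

Stage 1: 5 dB above -12 dB, reduced 5:1 to 1 dB above → -11 dB; +2 dB make-up → -9 dB.
Stage 2: -9 dB is 21 dB over -30 dB; at 3:1 that becomes 7 dB over, giving -23 dB.
Stage 3: -23 dB is 13 dB over -36 dB; at 20:1 that becomes 0.65 dB over, giving -35.35 dB; +2 dB make-up → -33.35 dB.

-33.35 dB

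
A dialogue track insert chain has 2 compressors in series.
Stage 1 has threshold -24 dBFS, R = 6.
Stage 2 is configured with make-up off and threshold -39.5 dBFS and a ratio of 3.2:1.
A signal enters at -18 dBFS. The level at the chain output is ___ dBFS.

Stage 1: overshoot 6 dB → 6/6 = 1 dB → -23 dBFS.
Stage 2: overshoot 16.5 dB → 16.5/3.2 = 5.15625 dB → -34.34375 dBFS.

-34.34375 dBFS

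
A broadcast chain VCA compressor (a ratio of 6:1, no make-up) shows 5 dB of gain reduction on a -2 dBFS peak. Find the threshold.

Input is 6 dB above T (since output overshoot × R = input overshoot: (-7 − T)·6 = -2 − T gives T = -8 dBFS).
Check: -8 + (-2 − (-8))/6 = -8 + 1 = -7 dBFS. ✓

-8 dBFS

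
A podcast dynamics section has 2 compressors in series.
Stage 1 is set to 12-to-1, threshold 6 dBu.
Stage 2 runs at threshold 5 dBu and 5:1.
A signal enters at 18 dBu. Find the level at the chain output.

5.4 dBu

Stage 1: 12 dB above 6 dBu, reduced 12:1 to 1 dB above → 7 dBu.
Stage 2: 2 dB above 5 dBu, reduced 5:1 to 0.4 dB above → 5.4 dBu.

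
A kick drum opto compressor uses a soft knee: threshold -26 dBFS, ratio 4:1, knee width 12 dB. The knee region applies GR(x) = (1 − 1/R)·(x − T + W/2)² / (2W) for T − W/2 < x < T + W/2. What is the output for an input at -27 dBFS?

x − T + W/2 = -27 − (-26) + 6 = 5.
GR = (1 − 1/4) × 5² / 24 = 0.75 × 25 / 24 = 0.78125 dB.
Output = -27 − 0.78125 = -27.78125 dBFS.

-27.78125 dBFS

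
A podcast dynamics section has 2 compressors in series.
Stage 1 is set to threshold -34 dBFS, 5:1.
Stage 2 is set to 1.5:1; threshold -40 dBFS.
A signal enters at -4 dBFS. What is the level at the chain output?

Stage 1: overshoot 30 dB → 30/5 = 6 dB → -28 dBFS.
Stage 2: -28 dBFS is 12 dB over -40 dBFS; at 1.5:1 that becomes 8 dB over, giving -32 dBFS.

-32 dBFS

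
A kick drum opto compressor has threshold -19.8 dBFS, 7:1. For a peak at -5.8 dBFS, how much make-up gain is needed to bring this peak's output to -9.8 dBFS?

Overshoot 14 dB → 14/7 = 2 dB after compression, so the compressed level is -19.8 + 2 = -17.8 dBFS.
Make-up = target − compressed = -9.8 − (-17.8) = 8 dB.

8 dB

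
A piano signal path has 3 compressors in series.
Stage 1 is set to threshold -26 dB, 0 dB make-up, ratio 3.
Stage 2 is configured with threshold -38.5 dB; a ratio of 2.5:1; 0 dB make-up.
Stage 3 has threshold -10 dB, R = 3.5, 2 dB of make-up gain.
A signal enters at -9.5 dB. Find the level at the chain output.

Stage 1: 16.5 dB above -26 dB, reduced 3:1 to 5.5 dB above → -20.5 dB.
Stage 2: 18 dB above -38.5 dB, reduced 2.5:1 to 7.2 dB above → -31.3 dB.
Stage 3: -31.3 dB is at or below the -10 dB threshold — no compression; make-up brings it to -29.3 dB.

-29.3 dB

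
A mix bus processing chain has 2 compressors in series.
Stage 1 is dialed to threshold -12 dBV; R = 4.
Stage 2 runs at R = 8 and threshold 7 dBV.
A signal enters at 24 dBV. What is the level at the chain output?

-3 dBV

Stage 1: 24 dBV is 36 dB over -12 dBV; at 4:1 that becomes 9 dB over, giving -3 dBV.
Stage 2: -3 dBV is at or below the 7 dBV threshold — no compression; output -3 dBV.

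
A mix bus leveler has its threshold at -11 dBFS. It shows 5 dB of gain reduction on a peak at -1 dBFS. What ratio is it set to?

Input overshoot = -1 − (-11) = 10 dB.
Output overshoot = 10 − 5 = 5 dB.
Ratio = input overshoot / output overshoot = 10 / 5 = 2.

2:1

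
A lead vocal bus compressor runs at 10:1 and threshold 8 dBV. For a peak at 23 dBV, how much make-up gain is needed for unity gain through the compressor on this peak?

Without make-up, output = threshold + overshoot/10 = 8 + 1.5 = 9.5 dBV.
Gap to target: 13.5 dB.

13.5 dB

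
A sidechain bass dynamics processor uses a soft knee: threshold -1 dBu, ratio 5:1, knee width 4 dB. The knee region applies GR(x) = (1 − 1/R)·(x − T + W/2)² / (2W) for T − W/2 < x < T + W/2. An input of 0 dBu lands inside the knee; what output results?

x − T + W/2 = 0 − (-1) + 2 = 3.
GR = (1 − 1/5) × 3² / 8 = 0.8 × 9 / 8 = 0.9 dB.
Output = 0 − 0.9 = -0.9 dBu.

-0.9 dBu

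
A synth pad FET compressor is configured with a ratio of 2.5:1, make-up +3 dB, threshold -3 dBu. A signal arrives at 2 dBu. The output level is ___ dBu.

Overshoot: 2 − (-3) = 5 dB.
At 2.5:1 the overshoot is divided by 2.5, leaving 2 dB above threshold.
That puts the output at -1 dBu; make-up adds 3 dB, giving 2 dBu.

2 dBu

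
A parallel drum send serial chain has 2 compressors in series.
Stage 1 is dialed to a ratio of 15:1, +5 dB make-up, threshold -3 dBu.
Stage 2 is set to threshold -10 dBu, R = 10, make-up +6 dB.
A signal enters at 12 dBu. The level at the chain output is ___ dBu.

Stage 1: 15 dB above -3 dBu, reduced 15:1 to 1 dB above → -2 dBu; +5 dB make-up → 3 dBu.
Stage 2: overshoot 13 dB → 13/10 = 1.3 dB → -8.7 dBu; +6 dB make-up → -2.7 dBu.

-2.7 dBu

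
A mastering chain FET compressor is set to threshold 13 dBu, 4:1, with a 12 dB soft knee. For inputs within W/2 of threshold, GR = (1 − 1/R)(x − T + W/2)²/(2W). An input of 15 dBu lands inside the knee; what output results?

x − T + W/2 = 15 − 13 + 6 = 8.
GR = (1 − 1/4) × 8² / 24 = 0.75 × 64 / 24 = 2 dB.
Output = 15 − 2 = 13 dBu.

13 dBu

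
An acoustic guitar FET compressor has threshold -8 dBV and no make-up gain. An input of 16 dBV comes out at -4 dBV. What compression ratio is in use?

6:1

Input overshoot = 16 − (-8) = 24 dB; output overshoot = -4 − (-8) = 4 dB.
Ratio = 24 / 4 = 6.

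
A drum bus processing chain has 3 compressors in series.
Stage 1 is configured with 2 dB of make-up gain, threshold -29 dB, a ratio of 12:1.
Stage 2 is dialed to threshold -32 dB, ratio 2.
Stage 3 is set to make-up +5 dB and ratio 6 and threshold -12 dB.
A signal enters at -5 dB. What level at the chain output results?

-23.5 dB

Stage 1: overshoot 24 dB → 24/12 = 2 dB → -27 dB; +2 dB make-up → -25 dB.
Stage 2: overshoot 7 dB → 7/2 = 3.5 dB → -28.5 dB.
Stage 3: -28.5 dB ≤ -12 dB, so stage 3 doesn't engage; make-up brings it to -23.5 dB.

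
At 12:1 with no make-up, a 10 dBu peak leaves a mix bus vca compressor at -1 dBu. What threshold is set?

-2 dBu

Gain reduction = 10 − (-1) = 11 dB; output overshoot = GR / (R − 1) = 11 / 11 = 1 dB.
Threshold = output − output overshoot = -1 − 1 = -2 dBu.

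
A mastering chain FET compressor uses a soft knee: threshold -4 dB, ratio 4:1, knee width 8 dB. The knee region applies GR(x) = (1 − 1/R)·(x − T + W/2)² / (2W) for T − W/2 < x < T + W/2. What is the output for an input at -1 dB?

x − T + W/2 = -1 − (-4) + 4 = 7.
GR = (1 − 1/4) × 7² / 16 = 0.75 × 49 / 16 = 2.296875 dB.
Output = -1 − 2.296875 = -3.296875 dB.

-3.296875 dB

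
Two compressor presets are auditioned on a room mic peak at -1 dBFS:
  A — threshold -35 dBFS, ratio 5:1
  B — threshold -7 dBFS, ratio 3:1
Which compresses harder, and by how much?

A, by 23.2 dB

A: GR = 34 − 34/5 = 27.2 dB.
B: GR = 6 − 6/3 = 4 dB.
Difference: 23.2 dB in favour of A.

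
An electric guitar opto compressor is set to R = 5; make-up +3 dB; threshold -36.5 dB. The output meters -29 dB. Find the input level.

Before make-up, the level was -29 − 3 = -32 dB.
That's 4.5 dB above the -36.5 dB threshold.
Before 5:1 compression the overshoot was 4.5 × 5 = 22.5 dB, so input = -36.5 + 22.5 = -14 dB.

-14 dB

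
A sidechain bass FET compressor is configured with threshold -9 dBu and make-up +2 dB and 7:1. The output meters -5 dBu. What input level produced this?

5 dBu

Before make-up, the level was -5 − 2 = -7 dBu.
Post-compression overshoot = -7 − (-9) = 2 dB.
Undo the ratio: input overshoot = 2 × 7 = 14 dB, giving input = 5 dBu.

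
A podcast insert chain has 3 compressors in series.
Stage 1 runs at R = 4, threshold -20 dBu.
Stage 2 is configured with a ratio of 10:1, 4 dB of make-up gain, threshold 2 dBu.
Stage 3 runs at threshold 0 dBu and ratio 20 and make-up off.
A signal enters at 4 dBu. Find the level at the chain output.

-10 dBu

Stage 1: 24 dB above -20 dBu, reduced 4:1 to 6 dB above → -14 dBu.
Stage 2: -14 dBu ≤ 2 dBu, so stage 2 doesn't engage; make-up brings it to -10 dBu.
Stage 3: -10 dBu is at or below the 0 dBu threshold — no compression; output -10 dBu.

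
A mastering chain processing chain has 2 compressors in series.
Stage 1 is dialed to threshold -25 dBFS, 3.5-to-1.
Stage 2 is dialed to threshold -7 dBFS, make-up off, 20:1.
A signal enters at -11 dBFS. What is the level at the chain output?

-21 dBFS

Stage 1: 14 dB above -25 dBFS, reduced 3.5:1 to 4 dB above → -21 dBFS.
Stage 2: -21 dBFS is at or below the -7 dBFS threshold — no compression; output -21 dBFS.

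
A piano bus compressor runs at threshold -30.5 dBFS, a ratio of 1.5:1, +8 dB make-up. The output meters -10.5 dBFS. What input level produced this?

Stripping the +8 dB make-up gives -18.5 dBFS at the gain stage.
That's 12 dB above the -30.5 dBFS threshold.
Input overshoot = R × output overshoot = 18 dB → input = -30.5 + 18 = -12.5 dBFS.

-12.5 dBFS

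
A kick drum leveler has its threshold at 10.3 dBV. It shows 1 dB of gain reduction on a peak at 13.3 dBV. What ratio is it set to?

Input overshoot = 13.3 − 10.3 = 3 dB.
Output overshoot = 3 − 1 = 2 dB.
Ratio = input overshoot / output overshoot = 3 / 2 = 1.5.

1.5:1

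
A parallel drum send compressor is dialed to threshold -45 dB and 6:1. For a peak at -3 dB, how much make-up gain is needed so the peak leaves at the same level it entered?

35 dB

The peak compresses to -45 + 42/6 = -38 dB.
To reach -3 dB requires -3 − (-38) = 35 dB of make-up.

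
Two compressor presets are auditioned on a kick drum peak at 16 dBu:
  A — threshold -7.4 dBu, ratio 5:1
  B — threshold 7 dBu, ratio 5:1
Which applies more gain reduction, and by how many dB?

A: overshoot 23.4 dB → output overshoot 4.68 dB → GR 18.72 dB.
B: overshoot 9 dB → output overshoot 1.8 dB → GR 7.2 dB.
Difference: 11.52 dB in favour of A.

A, by 11.52 dB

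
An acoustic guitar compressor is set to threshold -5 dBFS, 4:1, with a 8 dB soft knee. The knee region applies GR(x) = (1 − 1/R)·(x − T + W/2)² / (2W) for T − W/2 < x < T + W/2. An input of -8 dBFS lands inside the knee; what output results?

-8.046875 dBFS

x − T + W/2 = -8 − (-5) + 4 = 1.
GR = (1 − 1/4) × 1² / 16 = 0.75 × 1 / 16 = 0.046875 dB.
Output = -8 − 0.046875 = -8.046875 dBFS.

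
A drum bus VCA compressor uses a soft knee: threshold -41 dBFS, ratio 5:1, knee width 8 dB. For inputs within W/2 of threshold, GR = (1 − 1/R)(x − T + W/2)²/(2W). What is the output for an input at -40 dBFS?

-41.25 dBFS

x − T + W/2 = -40 − (-41) + 4 = 5.
GR = (1 − 1/5) × 5² / 16 = 0.8 × 25 / 16 = 1.25 dB.
Output = -40 − 1.25 = -41.25 dBFS.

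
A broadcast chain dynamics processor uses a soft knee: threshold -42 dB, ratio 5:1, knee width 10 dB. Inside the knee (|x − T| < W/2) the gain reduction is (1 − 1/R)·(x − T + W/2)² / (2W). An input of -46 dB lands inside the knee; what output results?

x − T + W/2 = -46 − (-42) + 5 = 1.
GR = (1 − 1/5) × 1² / 20 = 0.8 × 1 / 20 = 0.04 dB.
Output = -46 − 0.04 = -46.04 dB.

-46.04 dB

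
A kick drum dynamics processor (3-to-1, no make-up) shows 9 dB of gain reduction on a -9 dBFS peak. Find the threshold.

-22.5 dBFS

Let T be the threshold. Output overshoot = (input overshoot)/R, so -18 − T = (-9 − T)/3.
3·(-18 − T) = -9 − T → 2·T = -54 − (-9) = -45.
T = -45/2 = -22.5 dBFS.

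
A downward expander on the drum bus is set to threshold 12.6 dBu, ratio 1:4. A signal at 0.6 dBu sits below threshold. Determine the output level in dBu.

Below threshold, a 1:4 expander applies gain = (4−1)×(T − x) of attenuation.
(4−1) × 12 = 36 dB, so output = 0.6 − 36 = -35.4 dBu.

-35.4 dBu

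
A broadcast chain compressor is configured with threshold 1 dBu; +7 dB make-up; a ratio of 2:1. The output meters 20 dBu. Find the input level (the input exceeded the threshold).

25 dBu

Before make-up, the level was 20 − 7 = 13 dBu.
The compressed level sits 13 − 1 = 12 dB over threshold.
Undo the ratio: input overshoot = 12 × 2 = 24 dB, giving input = 25 dBu.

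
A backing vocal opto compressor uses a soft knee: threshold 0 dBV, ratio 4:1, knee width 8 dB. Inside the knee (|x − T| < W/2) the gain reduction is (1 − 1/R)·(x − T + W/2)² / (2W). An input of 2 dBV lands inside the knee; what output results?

x − T + W/2 = 2 − 0 + 4 = 6.
GR = (1 − 1/4) × 6² / 16 = 0.75 × 36 / 16 = 1.6875 dB.
Output = 2 − 1.6875 = 0.3125 dBV.

0.3125 dBV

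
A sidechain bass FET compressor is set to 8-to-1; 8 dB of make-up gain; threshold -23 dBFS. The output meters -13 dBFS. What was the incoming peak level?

Stripping the +8 dB make-up gives -21 dBFS at the gain stage.
The compressed level sits -21 − (-23) = 2 dB over threshold.
Before 8:1 compression the overshoot was 2 × 8 = 16 dB, so input = -23 + 16 = -7 dBFS.

-7 dBFS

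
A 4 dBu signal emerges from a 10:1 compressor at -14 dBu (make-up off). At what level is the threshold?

-16 dBu

Input is 20 dB above T (since output overshoot × R = input overshoot: (-14 − T)·10 = 4 − T gives T = -16 dBu).
Check: -16 + (4 − (-16))/10 = -16 + 2 = -14 dBu. ✓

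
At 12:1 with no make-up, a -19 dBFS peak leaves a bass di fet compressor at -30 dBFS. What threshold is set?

Input is 12 dB above T (since output overshoot × R = input overshoot: (-30 − T)·12 = -19 − T gives T = -31 dBFS).
Check: -31 + (-19 − (-31))/12 = -31 + 1 = -30 dBFS. ✓

-31 dBFS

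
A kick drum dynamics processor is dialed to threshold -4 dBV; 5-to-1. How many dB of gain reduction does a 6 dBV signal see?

6 dBV exceeds the threshold by 10 dB.
After 5:1 compression the overshoot becomes 10/5 = 2 dB.
GR = overshoot in − overshoot out = 10 − 2 = 8 dB.

8 dB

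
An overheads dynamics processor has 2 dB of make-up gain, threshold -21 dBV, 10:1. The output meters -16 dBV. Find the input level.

Stripping the +2 dB make-up gives -18 dBV at the gain stage.
The compressed level sits -18 − (-21) = 3 dB over threshold.
Undo the ratio: input overshoot = 3 × 10 = 30 dB, giving input = 9 dBV.

9 dBV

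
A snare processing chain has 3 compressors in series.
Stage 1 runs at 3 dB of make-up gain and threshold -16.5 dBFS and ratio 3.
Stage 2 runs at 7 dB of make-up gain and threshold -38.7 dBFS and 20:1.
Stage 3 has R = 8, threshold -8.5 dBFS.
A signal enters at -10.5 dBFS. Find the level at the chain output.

Stage 1: -10.5 dBFS is 6 dB over -16.5 dBFS; at 3:1 that becomes 2 dB over, giving -14.5 dBFS; +3 dB make-up → -11.5 dBFS.
Stage 2: overshoot 27.2 dB → 27.2/20 = 1.36 dB → -37.34 dBFS; +7 dB make-up → -30.34 dBFS.
Stage 3: -30.34 dBFS is at or below the -8.5 dBFS threshold — no compression; output -30.34 dBFS.

-30.34 dBFS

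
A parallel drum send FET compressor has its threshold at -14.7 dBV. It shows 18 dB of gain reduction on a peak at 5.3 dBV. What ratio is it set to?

10:1

Input overshoot = 5.3 − (-14.7) = 20 dB.
Output overshoot = 20 − 18 = 2 dB.
Ratio = input overshoot / output overshoot = 20 / 2 = 10.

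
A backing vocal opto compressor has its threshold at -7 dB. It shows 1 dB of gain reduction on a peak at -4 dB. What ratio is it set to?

Input overshoot = -4 − (-7) = 3 dB.
Output overshoot = 3 − 1 = 2 dB.
Ratio = input overshoot / output overshoot = 3 / 2 = 1.5.

1.5:1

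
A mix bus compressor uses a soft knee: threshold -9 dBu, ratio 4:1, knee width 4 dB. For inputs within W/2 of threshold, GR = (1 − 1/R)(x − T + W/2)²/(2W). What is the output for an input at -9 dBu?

-9.375 dBu

x − T + W/2 = -9 − (-9) + 2 = 2.
GR = (1 − 1/4) × 2² / 8 = 0.75 × 4 / 8 = 0.375 dB.
Output = -9 − 0.375 = -9.375 dBu.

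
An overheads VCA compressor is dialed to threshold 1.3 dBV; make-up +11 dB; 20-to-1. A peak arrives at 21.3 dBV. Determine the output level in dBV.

Overshoot: 21.3 − 1.3 = 20 dB.
20:1 compression reduces that to 20/20 = 1 dB over.
So the level is 1.3 + 1 = 2.3 dBV; make-up adds 11 dB, giving 13.3 dBV.

13.3 dBV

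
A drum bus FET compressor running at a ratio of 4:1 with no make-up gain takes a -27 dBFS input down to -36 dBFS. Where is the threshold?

Gain reduction = -27 − (-36) = 9 dB; output overshoot = GR / (R − 1) = 9 / 3 = 3 dB.
Threshold = output − output overshoot = -36 − 3 = -39 dBFS.

-39 dBFS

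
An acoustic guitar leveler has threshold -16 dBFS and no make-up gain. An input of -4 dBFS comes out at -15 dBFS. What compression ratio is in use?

Input overshoot = -4 − (-16) = 12 dB; output overshoot = -15 − (-16) = 1 dB.
Ratio = 12 / 1 = 12.

12:1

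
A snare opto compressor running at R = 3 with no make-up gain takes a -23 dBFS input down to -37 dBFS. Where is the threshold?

-44 dBFS

Gain reduction = -23 − (-37) = 14 dB; output overshoot = GR / (R − 1) = 14 / 2 = 7 dB.
Threshold = output − output overshoot = -37 − 7 = -44 dBFS.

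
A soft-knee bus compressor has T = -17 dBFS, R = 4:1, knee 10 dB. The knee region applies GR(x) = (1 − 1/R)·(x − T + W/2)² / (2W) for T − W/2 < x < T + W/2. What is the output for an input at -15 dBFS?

x − T + W/2 = -15 − (-17) + 5 = 7.
GR = (1 − 1/4) × 7² / 20 = 0.75 × 49 / 20 = 1.8375 dB.
Output = -15 − 1.8375 = -16.8375 dBFS.

-16.8375 dBFS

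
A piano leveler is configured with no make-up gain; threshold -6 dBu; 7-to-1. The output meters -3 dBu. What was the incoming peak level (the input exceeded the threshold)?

15 dBu

Post-compression overshoot = -3 − (-6) = 3 dB.
Before 7:1 compression the overshoot was 3 × 7 = 21 dB, so input = -6 + 21 = 15 dBu.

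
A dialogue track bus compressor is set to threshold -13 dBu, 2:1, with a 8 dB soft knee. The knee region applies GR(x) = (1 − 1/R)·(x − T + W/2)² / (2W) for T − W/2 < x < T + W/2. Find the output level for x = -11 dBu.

x − T + W/2 = -11 − (-13) + 4 = 6.
GR = (1 − 1/2) × 6² / 16 = 0.5 × 36 / 16 = 1.125 dB.
Output = -11 − 1.125 = -12.125 dBu.

-12.125 dBu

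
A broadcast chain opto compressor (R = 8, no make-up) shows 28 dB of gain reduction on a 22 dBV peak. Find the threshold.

-10 dBV

Let T be the threshold. Output overshoot = (input overshoot)/R, so -6 − T = (22 − T)/8.
8·(-6 − T) = 22 − T → 7·T = -48 − 22 = -70.
T = -70/7 = -10 dBV.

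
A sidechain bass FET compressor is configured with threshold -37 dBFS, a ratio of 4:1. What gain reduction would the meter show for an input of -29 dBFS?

Overshoot = -29 − (-37) = 8 dB.
After 4:1 compression the overshoot becomes 8/4 = 2 dB.
GR = overshoot in − overshoot out = 8 − 2 = 6 dB.

6 dB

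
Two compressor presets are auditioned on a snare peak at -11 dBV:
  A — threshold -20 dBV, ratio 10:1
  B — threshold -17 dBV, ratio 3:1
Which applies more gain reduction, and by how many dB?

A: overshoot 9 dB → output overshoot 0.9 dB → GR 8.1 dB.
B: overshoot 6 dB → output overshoot 2 dB → GR 4 dB.
Difference: 4.1 dB in favour of A.

A, by 4.1 dB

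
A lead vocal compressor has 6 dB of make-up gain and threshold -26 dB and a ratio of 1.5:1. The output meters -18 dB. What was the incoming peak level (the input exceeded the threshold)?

-23 dB

Remove make-up: -18 − 6 = -24 dB.
That's 2 dB above the -26 dB threshold.
Undo the ratio: input overshoot = 2 × 1.5 = 3 dB, giving input = -23 dB.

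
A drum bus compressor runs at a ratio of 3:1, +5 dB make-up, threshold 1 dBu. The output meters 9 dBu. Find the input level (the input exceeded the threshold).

10 dBu

Remove make-up: 9 − 5 = 4 dBu.
Post-compression overshoot = 4 − 1 = 3 dB.
Undo the ratio: input overshoot = 3 × 3 = 9 dB, giving input = 10 dBu.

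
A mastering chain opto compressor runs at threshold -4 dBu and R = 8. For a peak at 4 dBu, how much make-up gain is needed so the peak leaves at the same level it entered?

Overshoot 8 dB → 8/8 = 1 dB after compression, so the compressed level is -4 + 1 = -3 dBu.
Make-up = target − compressed = 4 − (-3) = 7 dB.

7 dB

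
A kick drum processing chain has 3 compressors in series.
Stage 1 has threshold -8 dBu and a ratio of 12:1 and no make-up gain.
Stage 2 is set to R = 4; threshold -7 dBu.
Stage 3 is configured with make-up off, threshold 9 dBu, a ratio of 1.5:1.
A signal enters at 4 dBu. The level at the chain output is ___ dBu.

-7 dBu

Stage 1: 4 dBu is 12 dB over -8 dBu; at 12:1 that becomes 1 dB over, giving -7 dBu.
Stage 2: below threshold (-7 ≤ -7); passes unchanged; output -7 dBu.
Stage 3: -7 dBu is at or below the 9 dBu threshold — no compression; output -7 dBu.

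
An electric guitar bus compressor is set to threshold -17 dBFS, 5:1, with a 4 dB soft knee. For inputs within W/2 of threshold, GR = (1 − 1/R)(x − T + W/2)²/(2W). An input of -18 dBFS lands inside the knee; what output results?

x − T + W/2 = -18 − (-17) + 2 = 1.
GR = (1 − 1/5) × 1² / 8 = 0.8 × 1 / 8 = 0.1 dB.
Output = -18 − 0.1 = -18.1 dBFS.

-18.1 dBFS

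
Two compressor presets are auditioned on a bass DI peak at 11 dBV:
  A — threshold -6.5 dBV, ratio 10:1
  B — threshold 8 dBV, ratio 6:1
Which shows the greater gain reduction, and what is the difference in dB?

A: overshoot 17.5 dB → output overshoot 1.75 dB → GR 15.75 dB.
B: overshoot 3 dB → output overshoot 0.5 dB → GR 2.5 dB.
Difference: 13.25 dB in favour of A.

A, by 13.25 dB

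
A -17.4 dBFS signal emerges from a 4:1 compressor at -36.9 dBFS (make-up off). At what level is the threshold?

Input is 26 dB above T (since output overshoot × R = input overshoot: (-36.9 − T)·4 = -17.4 − T gives T = -43.4 dBFS).
Check: -43.4 + (-17.4 − (-43.4))/4 = -43.4 + 6.5 = -36.9 dBFS. ✓

-43.4 dBFS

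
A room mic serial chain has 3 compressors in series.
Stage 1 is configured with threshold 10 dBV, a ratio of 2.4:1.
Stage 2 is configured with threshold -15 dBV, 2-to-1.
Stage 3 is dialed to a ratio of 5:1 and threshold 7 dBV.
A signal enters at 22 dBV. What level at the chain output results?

Stage 1: 12 dB above 10 dBV, reduced 2.4:1 to 5 dB above → 15 dBV.
Stage 2: 30 dB above -15 dBV, reduced 2:1 to 15 dB above → 0 dBV.
Stage 3: 0 dBV is at or below the 7 dBV threshold — no compression; output 0 dBV.

0 dBV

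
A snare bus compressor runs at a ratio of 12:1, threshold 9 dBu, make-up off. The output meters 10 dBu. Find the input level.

21 dBu

That's 1 dB above the 9 dBu threshold.
Before 12:1 compression the overshoot was 1 × 12 = 12 dB, so input = 9 + 12 = 21 dBu.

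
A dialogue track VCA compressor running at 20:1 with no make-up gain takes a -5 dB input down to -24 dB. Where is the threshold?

Gain reduction = -5 − (-24) = 19 dB; output overshoot = GR / (R − 1) = 19 / 19 = 1 dB.
Threshold = output − output overshoot = -24 − 1 = -25 dB.

-25 dB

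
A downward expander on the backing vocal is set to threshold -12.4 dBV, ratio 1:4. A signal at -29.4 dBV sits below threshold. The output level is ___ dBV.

-80.4 dBV

The input is 17 dB below the -12.4 dBV threshold.
A 1:4 expander multiplies undershoot by 4: 17 × 4 = 68 dB below threshold.
Output = -12.4 − 68 = -80.4 dBV.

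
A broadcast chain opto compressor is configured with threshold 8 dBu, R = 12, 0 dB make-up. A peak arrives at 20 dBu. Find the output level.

Overshoot: 20 − 8 = 12 dB.
The 12 dB excess becomes 1 dB after 12:1 reduction.
That puts the output at 9 dBu.

9 dBu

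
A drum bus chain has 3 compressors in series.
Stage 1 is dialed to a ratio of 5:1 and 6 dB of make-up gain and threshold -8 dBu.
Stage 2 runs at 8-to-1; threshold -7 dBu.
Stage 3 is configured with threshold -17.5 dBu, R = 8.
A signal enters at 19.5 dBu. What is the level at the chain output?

-16.023438 dBu

Stage 1: overshoot 27.5 dB → 27.5/5 = 5.5 dB → -2.5 dBu; +6 dB make-up → 3.5 dBu.
Stage 2: 3.5 dBu is 10.5 dB over -7 dBu; at 8:1 that becomes 1.3125 dB over, giving -5.6875 dBu.
Stage 3: -5.6875 dBu is 11.8125 dB over -17.5 dBu; at 8:1 that becomes 1.476562 dB over, giving -16.023438 dBu.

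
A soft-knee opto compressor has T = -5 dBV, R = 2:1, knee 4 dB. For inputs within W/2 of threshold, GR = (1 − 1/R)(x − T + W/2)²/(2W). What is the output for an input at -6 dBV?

x − T + W/2 = -6 − (-5) + 2 = 1.
GR = (1 − 1/2) × 1² / 8 = 0.5 × 1 / 8 = 0.0625 dB.
Output = -6 − 0.0625 = -6.0625 dBV.

-6.0625 dBV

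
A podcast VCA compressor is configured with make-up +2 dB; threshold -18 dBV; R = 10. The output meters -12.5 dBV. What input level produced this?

17 dBV

Before make-up, the level was -12.5 − 2 = -14.5 dBV.
That's 3.5 dB above the -18 dBV threshold.
Input overshoot = R × output overshoot = 35 dB → input = -18 + 35 = 17 dBV.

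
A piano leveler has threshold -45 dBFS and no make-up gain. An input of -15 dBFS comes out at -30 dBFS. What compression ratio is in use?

2:1

Input overshoot = -15 − (-45) = 30 dB; output overshoot = -30 − (-45) = 15 dB.
Ratio = 30 / 15 = 2.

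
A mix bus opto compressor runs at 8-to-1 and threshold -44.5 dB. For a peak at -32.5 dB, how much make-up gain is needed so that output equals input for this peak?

Without make-up, output = threshold + overshoot/8 = -44.5 + 1.5 = -43 dB.
Gap to target: 10.5 dB.

10.5 dB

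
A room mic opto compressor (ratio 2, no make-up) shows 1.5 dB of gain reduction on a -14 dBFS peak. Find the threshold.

-17 dBFS

Input is 3 dB above T (since output overshoot × R = input overshoot: (-15.5 − T)·2 = -14 − T gives T = -17 dBFS).
Check: -17 + (-14 − (-17))/2 = -17 + 1.5 = -15.5 dBFS. ✓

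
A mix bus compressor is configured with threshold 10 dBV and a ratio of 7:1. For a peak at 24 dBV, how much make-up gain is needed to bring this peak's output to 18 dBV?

6 dB

Without make-up, output = threshold + overshoot/7 = 10 + 2 = 12 dBV.
Gap to target: 6 dB.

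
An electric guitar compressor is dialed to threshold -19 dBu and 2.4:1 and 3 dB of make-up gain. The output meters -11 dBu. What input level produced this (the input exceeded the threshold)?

-7 dBu

Remove make-up: -11 − 3 = -14 dBu.
The compressed level sits -14 − (-19) = 5 dB over threshold.
Before 2.4:1 compression the overshoot was 5 × 2.4 = 12 dB, so input = -19 + 12 = -7 dBu.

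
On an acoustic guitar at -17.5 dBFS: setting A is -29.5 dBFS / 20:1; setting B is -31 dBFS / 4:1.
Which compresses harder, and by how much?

A: GR = 12 − 12/20 = 11.4 dB.
B: GR = 13.5 − 13.5/4 = 10.125 dB.
Difference: 1.275 dB in favour of A.

A, by 1.275 dB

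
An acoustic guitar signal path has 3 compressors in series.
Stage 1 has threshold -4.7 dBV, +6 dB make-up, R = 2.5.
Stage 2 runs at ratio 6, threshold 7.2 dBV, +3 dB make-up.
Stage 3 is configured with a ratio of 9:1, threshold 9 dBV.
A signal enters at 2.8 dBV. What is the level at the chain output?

Stage 1: overshoot 7.5 dB → 7.5/2.5 = 3 dB → -1.7 dBV; +6 dB make-up → 4.3 dBV.
Stage 2: 4.3 dBV ≤ 7.2 dBV, so stage 2 doesn't engage; make-up brings it to 7.3 dBV.
Stage 3: 7.3 dBV ≤ 9 dBV, so stage 3 doesn't engage; output 7.3 dBV.

7.3 dBV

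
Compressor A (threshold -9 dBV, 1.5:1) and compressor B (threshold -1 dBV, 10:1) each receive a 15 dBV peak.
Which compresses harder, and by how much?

B, by 6.4 dB

A: overshoot 24 dB → output overshoot 16 dB → GR 8 dB.
B: overshoot 16 dB → output overshoot 1.6 dB → GR 14.4 dB.
B applies 6.4 dB more gain reduction.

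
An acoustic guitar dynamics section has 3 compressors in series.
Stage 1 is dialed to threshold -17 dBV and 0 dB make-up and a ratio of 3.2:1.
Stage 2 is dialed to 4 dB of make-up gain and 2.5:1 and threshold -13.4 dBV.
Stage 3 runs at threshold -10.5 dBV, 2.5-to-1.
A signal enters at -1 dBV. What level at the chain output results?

-9.836 dBV

Stage 1: 16 dB above -17 dBV, reduced 3.2:1 to 5 dB above → -12 dBV.
Stage 2: 1.4 dB above -13.4 dBV, reduced 2.5:1 to 0.56 dB above → -12.84 dBV; +4 dB make-up → -8.84 dBV.
Stage 3: 1.66 dB above -10.5 dBV, reduced 2.5:1 to 0.664 dB above → -9.836 dBV.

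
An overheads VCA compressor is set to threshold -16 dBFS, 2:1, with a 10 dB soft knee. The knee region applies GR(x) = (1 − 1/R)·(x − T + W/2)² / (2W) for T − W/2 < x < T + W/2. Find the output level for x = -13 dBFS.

-14.6 dBFS

x − T + W/2 = -13 − (-16) + 5 = 8.
GR = (1 − 1/2) × 8² / 20 = 0.5 × 64 / 20 = 1.6 dB.
Output = -13 − 1.6 = -14.6 dBFS.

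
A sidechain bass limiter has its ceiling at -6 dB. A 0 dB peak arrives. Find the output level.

At ∞:1, everything above -6 dB is held at the ceiling.

-6 dB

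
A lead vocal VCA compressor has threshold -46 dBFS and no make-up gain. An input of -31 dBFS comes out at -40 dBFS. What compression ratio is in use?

Input overshoot = -31 − (-46) = 15 dB; output overshoot = -40 − (-46) = 6 dB.
Ratio = 15 / 6 = 2.5.

2.5:1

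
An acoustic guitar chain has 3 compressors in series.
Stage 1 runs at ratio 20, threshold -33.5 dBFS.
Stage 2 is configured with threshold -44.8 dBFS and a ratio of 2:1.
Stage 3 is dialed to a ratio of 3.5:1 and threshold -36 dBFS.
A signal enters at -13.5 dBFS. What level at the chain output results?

Stage 1: overshoot 20 dB → 20/20 = 1 dB → -32.5 dBFS.
Stage 2: overshoot 12.3 dB → 12.3/2 = 6.15 dB → -38.65 dBFS.
Stage 3: -38.65 dBFS is at or below the -36 dBFS threshold — no compression; output -38.65 dBFS.

-38.65 dBFS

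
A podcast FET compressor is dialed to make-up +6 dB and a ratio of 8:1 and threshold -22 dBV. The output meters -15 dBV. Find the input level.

-14 dBV

Stripping the +6 dB make-up gives -21 dBV at the gain stage.
That's 1 dB above the -22 dBV threshold.
Undo the ratio: input overshoot = 1 × 8 = 8 dB, giving input = -14 dBV.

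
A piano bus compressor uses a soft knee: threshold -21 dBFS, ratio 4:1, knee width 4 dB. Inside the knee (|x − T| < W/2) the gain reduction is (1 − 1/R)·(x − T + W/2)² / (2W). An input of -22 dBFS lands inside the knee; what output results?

-22.09375 dBFS

x − T + W/2 = -22 − (-21) + 2 = 1.
GR = (1 − 1/4) × 1² / 8 = 0.75 × 1 / 8 = 0.09375 dB.
Output = -22 − 0.09375 = -22.09375 dBFS.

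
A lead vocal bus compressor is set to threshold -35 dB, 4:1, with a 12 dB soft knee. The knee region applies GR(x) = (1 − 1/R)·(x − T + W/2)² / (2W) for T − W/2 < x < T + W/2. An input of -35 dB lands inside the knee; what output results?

-36.125 dB

x − T + W/2 = -35 − (-35) + 6 = 6.
GR = (1 − 1/4) × 6² / 24 = 0.75 × 36 / 24 = 1.125 dB.
Output = -35 − 1.125 = -36.125 dB.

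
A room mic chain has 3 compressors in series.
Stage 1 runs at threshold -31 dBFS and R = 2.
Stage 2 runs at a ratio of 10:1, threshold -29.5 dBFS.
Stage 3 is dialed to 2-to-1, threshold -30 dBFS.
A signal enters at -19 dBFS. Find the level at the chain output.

-29.525 dBFS

Stage 1: overshoot 12 dB → 12/2 = 6 dB → -25 dBFS.
Stage 2: overshoot 4.5 dB → 4.5/10 = 0.45 dB → -29.05 dBFS.
Stage 3: 0.95 dB above -30 dBFS, reduced 2:1 to 0.475 dB above → -29.525 dBFS.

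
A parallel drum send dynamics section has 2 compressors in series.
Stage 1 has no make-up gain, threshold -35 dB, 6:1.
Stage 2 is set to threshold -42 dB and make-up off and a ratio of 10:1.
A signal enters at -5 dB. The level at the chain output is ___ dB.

Stage 1: -5 dB is 30 dB over -35 dB; at 6:1 that becomes 5 dB over, giving -30 dB.
Stage 2: overshoot 12 dB → 12/10 = 1.2 dB → -40.8 dB.

-40.8 dB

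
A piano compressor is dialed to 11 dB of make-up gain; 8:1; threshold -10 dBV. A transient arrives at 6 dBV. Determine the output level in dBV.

3 dBV

The input is 16 dB above the -10 dBV threshold.
At 8:1 the overshoot is divided by 8, leaving 2 dB above threshold.
So the level is -10 + 2 = -8 dBV; make-up adds 11 dB, giving 3 dBV.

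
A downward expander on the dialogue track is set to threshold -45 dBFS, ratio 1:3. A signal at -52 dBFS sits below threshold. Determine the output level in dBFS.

The input is 7 dB below the -45 dBFS threshold.
A 1:3 expander multiplies undershoot by 3: 7 × 3 = 21 dB below threshold.
Output = -45 − 21 = -66 dBFS.

-66 dBFS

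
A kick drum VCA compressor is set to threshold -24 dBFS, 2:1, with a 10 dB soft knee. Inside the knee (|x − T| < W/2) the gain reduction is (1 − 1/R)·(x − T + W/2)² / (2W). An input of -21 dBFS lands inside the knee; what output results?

x − T + W/2 = -21 − (-24) + 5 = 8.
GR = (1 − 1/2) × 8² / 20 = 0.5 × 64 / 20 = 1.6 dB.
Output = -21 − 1.6 = -22.6 dBFS.

-22.6 dBFS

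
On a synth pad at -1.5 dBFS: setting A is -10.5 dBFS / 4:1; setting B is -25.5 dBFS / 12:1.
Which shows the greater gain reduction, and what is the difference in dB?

A: overshoot 9 dB → output overshoot 2.25 dB → GR 6.75 dB.
B: overshoot 24 dB → output overshoot 2 dB → GR 22 dB.
B reduces 15.25 dB more.

B, by 15.25 dB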